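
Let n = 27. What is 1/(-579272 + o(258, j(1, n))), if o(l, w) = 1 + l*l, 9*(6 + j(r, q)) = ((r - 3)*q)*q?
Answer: -1/512707 ≈ -1.9504e-6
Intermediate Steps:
j(r, q) = -6 + q²*(-3 + r)/9 (j(r, q) = -6 + (((r - 3)*q)*q)/9 = -6 + (((-3 + r)*q)*q)/9 = -6 + ((q*(-3 + r))*q)/9 = -6 + (q²*(-3 + r))/9 = -6 + q²*(-3 + r)/9)
o(l, w) = 1 + l²
1/(-579272 + o(258, j(1, n))) = 1/(-579272 + (1 + 258²)) = 1/(-579272 + (1 + 66564)) = 1/(-579272 + 66565) = 1/(-512707) = -1/512707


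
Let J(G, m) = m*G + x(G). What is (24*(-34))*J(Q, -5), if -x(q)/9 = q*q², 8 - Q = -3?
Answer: 9819744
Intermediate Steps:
Q = 11 (Q = 8 - 1*(-3) = 8 + 3 = 11)
x(q) = -9*q³ (x(q) = -9*q*q² = -9*q³)
J(G, m) = -9*G³ + G*m (J(G, m) = m*G - 9*G³ = G*m - 9*G³ = -9*G³ + G*m)
(24*(-34))*J(Q, -5) = (24*(-34))*(11*(-5 - 9*11²)) = -8976*(-5 - 9*121) = -8976*(-5 - 1089) = -8976*(-1094) = -816*(-12034) = 9819744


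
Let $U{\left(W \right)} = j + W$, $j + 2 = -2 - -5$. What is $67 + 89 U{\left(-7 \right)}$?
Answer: $-467$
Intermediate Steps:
$j = 1$ ($j = -2 - -3 = -2 + \left(-2 + 5\right) = -2 + 3 = 1$)
$U{\left(W \right)} = 1 + W$
$67 + 89 U{\left(-7 \right)} = 67 + 89 \left(1 - 7\right) = 67 + 89 \left(-6\right) = 67 - 534 = -467$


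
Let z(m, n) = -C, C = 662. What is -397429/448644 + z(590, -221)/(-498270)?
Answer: -32954990917/37257640980 ≈ -0.88452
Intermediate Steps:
z(m, n) = -662 (z(m, n) = -1*662 = -662)
-397429/448644 + z(590, -221)/(-498270) = -397429/448644 - 662/(-498270) = -397429*1/448644 - 662*(-1/498270) = -397429/448644 + 331/249135 = -32954990917/37257640980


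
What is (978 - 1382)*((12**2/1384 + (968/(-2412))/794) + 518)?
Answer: -8668657564316/41414643 ≈ -2.0931e+5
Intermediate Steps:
(978 - 1382)*((12**2/1384 + (968/(-2412))/794) + 518) = -404*((144*(1/1384) + (968*(-1/2412))*(1/794)) + 518) = -404*((18/173 - 242/603*1/794) + 518) = -404*((18/173 - 121/239391) + 518) = -404*(4288105/41414643 + 518) = -404*21457073179/41414643 = -8668657564316/41414643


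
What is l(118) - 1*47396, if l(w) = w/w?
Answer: -47395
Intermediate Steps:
l(w) = 1
l(118) - 1*47396 = 1 - 1*47396 = 1 - 47396 = -47395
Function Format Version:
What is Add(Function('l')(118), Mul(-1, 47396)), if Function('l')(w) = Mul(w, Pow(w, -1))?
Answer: -47395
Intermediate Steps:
Function('l')(w) = 1
Add(Function('l')(118), Mul(-1, 47396)) = Add(1, Mul(-1, 47396)) = Add(1, -47396) = -47395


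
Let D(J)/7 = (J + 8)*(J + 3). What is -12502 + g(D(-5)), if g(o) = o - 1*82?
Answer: -12626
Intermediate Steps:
D(J) = 7*(3 + J)*(8 + J) (D(J) = 7*((J + 8)*(J + 3)) = 7*((8 + J)*(3 + J)) = 7*((3 + J)*(8 + J)) = 7*(3 + J)*(8 + J))
g(o) = -82 + o (g(o) = o - 82 = -82 + o)
-12502 + g(D(-5)) = -12502 + (-82 + (168 + 7*(-5)² + 77*(-5))) = -12502 + (-82 + (168 + 7*25 - 385)) = -12502 + (-82 + (168 + 175 - 385)) = -12502 + (-82 - 42) = -12502 - 124 = -12626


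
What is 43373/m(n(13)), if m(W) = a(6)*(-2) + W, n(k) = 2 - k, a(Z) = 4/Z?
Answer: -130119/37 ≈ -3516.7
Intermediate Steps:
m(W) = -4/3 + W (m(W) = (4/6)*(-2) + W = (4*(⅙))*(-2) + W = (⅔)*(-2) + W = -4/3 + W)
43373/m(n(13)) = 43373/(-4/3 + (2 - 1*13)) = 43373/(-4/3 + (2 - 13)) = 43373/(-4/3 - 11) = 43373/(-37/3) = 43373*(-3/37) = -130119/37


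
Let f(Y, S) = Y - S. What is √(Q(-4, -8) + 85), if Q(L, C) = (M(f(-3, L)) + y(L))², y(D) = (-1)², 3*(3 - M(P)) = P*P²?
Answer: √886/3 ≈ 9.9219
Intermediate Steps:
M(P) = 3 - P³/3 (M(P) = 3 - P*P²/3 = 3 - P³/3)
y(D) = 1
Q(L, C) = (4 - (-3 - L)³/3)² (Q(L, C) = ((3 - (-3 - L)³/3) + 1)² = (4 - (-3 - L)³/3)²)
√(Q(-4, -8) + 85) = √((12 + (3 - 4)³)²/9 + 85) = √((12 + (-1)³)²/9 + 85) = √((12 - 1)²/9 + 85) = √((⅑)*11² + 85) = √((⅑)*121 + 85) = √(121/9 + 85) = √(886/9) = √886/3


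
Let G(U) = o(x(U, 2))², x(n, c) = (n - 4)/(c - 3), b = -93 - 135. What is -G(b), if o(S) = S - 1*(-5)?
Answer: -56169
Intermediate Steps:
b = -228
x(n, c) = (-4 + n)/(-3 + c)
o(S) = 5 + S (o(S) = S + 5 = 5 + S)
G(U) = (9 - U)² (G(U) = (5 + (-4 + U)/(-3 + 2))² = (5 + (-4 + U)/(-1))² = (5 - (-4 + U))² = (5 + (4 - U))² = (9 - U)²)
-G(b) = -(9 - 1*(-228))² = -(9 + 228)² = -1*237² = -1*56169 = -56169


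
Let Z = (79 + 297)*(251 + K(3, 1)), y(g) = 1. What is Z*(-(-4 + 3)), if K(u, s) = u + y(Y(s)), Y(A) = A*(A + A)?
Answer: 95880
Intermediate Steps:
Y(A) = 2*A² (Y(A) = A*(2*A) = 2*A²)
K(u, s) = 1 + u (K(u, s) = u + 1 = 1 + u)
Z = 95880 (Z = (79 + 297)*(251 + (1 + 3)) = 376*(251 + 4) = 376*255 = 95880)
Z*(-(-4 + 3)) = 95880*(-(-4 + 3)) = 95880*(-1*(-1)) = 95880*1 = 95880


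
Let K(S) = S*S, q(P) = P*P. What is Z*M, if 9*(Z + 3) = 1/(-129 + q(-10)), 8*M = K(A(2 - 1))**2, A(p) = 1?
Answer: -98/261 ≈ -0.37548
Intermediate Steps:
q(P) = P**2
K(S) = S**2
M = 1/8 (M = (1**2)**2/8 = (1/8)*1**2 = (1/8)*1 = 1/8 ≈ 0.12500)
Z = -784/261 (Z = -3 + 1/(9*(-129 + (-10)**2)) = -3 + 1/(9*(-129 + 100)) = -3 + (1/9)/(-29) = -3 + (1/9)*(-1/29) = -3 - 1/261 = -784/261 ≈ -3.0038)
Z*M = -784/261*1/8 = -98/261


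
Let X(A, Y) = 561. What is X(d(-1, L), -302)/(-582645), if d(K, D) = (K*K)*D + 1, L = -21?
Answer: -187/194215 ≈ -0.00096285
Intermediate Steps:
d(K, D) = 1 + D*K**2 (d(K, D) = K**2*D + 1 = D*K**2 + 1 = 1 + D*K**2)
X(d(-1, L), -302)/(-582645) = 561/(-582645) = 561*(-1/582645) = -187/194215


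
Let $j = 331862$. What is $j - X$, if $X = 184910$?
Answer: $146952$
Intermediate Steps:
$j - X = 331862 - 184910 = 146952$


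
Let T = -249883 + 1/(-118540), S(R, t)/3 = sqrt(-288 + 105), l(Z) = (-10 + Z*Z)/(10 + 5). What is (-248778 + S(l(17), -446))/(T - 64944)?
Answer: 29490144120/37319592581 - 355620*I*sqrt(183)/37319592581 ≈ 0.79021 - 0.00012891*I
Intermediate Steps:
l(Z) = -2/3 + Z**2/15 (l(Z) = (-10 + Z**2)/15 = (-10 + Z**2)*(1/15) = -2/3 + Z**2/15)
S(R, t) = 3*I*sqrt(183) (S(R, t) = 3*sqrt(-288 + 105) = 3*sqrt(-183) = 3*(I*sqrt(183)) = 3*I*sqrt(183))
T = -29621130821/118540 (T = -249883 - 1/118540 = -29621130821/118540 ≈ -2.4988e+5)
(-248778 + S(l(17), -446))/(T - 64944) = (-248778 + 3*I*sqrt(183))/(-29621130821/118540 - 64944) = (-248778 + 3*I*sqrt(183))/(-37319592581/118540) = (-248778 + 3*I*sqrt(183))*(-118540/37319592581) = 29490144120/37319592581 - 355620*I*sqrt(183)/37319592581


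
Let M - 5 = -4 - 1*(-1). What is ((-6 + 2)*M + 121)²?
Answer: 12769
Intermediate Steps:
M = 2 (M = 5 + (-4 - 1*(-1)) = 5 + (-4 + 1) = 5 - 3 = 2)
((-6 + 2)*M + 121)² = ((-6 + 2)*2 + 121)² = (-4*2 + 121)² = (-8 + 121)² = 113² = 12769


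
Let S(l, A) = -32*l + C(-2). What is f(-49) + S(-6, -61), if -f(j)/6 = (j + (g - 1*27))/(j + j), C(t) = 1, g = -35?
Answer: 9124/49 ≈ 186.20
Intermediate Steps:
S(l, A) = 1 - 32*l (S(l, A) = -32*l + 1 = 1 - 32*l)
f(j) = -3*(-62 + j)/j (f(j) = -6*(j + (-35 - 1*27))/(j + j) = -6*(j + (-35 - 27))/(2*j) = -6*(j - 62)*1/(2*j) = -6*(-62 + j)*1/(2*j) = -3*(-62 + j)/j)
f(-49) + S(-6, -61) = (-3 + 186/(-49)) + (1 - 32*(-6)) = (-3 + 186*(-1/49)) + (1 + 192) = (-3 - 186/49) + 193 = -333/49 + 193 = 9124/49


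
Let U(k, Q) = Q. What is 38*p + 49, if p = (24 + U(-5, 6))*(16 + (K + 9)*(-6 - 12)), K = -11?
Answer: 59329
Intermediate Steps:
p = 1560 (p = (24 + 6)*(16 + (-11 + 9)*(-6 - 12)) = 30*(16 - 2*(-18)) = 30*(16 + 36) = 30*52 = 1560)
38*p + 49 = 38*1560 + 49 = 59280 + 49 = 59329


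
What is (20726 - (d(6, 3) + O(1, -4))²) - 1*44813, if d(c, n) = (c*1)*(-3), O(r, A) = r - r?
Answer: -24411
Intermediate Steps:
O(r, A) = 0
d(c, n) = -3*c (d(c, n) = c*(-3) = -3*c)
(20726 - (d(6, 3) + O(1, -4))²) - 1*44813 = (20726 - (-3*6 + 0)²) - 1*44813 = (20726 - (-18 + 0)²) - 44813 = (20726 - 1*(-18)²) - 44813 = (20726 - 1*324) - 44813 = (20726 - 324) - 44813 = 20402 - 44813 = -24411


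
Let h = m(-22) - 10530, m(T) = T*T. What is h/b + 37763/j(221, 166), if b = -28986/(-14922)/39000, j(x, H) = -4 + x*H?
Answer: -35742635349962947/177210742 ≈ -2.0170e+8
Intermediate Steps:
m(T) = T²
j(x, H) = -4 + H*x
b = 4831/96993000 (b = -28986*(-1/14922)*(1/39000) = (4831/2487)*(1/39000) = 4831/96993000 ≈ 4.9808e-5)
h = -10046 (h = (-22)² - 10530 = 484 - 10530 = -10046)
h/b + 37763/j(221, 166) = -10046/4831/96993000 + 37763/(-4 + 166*221) = -10046*96993000/4831 + 37763/(-4 + 36686) = -974391678000/4831 + 37763/36682 = -35742635349962947/177210742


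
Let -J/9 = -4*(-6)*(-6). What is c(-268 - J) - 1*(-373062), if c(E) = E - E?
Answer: 373062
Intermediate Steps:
J = 1296 (J = -9*(-4*(-6))*(-6) = -216*(-6) = -9*(-144) = 1296)
c(E) = 0
c(-268 - J) - 1*(-373062) = 0 - 1*(-373062) = 0 + 373062 = 373062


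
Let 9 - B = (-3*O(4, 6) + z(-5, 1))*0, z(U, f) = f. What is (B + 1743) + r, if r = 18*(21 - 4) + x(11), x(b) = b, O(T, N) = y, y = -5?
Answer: 2069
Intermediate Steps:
O(T, N) = -5
B = 9 (B = 9 - (-3*(-5) + 1)*0 = 9 - (15 + 1)*0 = 9 - 16*0 = 9 - 1*0 = 9 + 0 = 9)
r = 317 (r = 18*(21 - 4) + 11 = 18*17 + 11 = 306 + 11 = 317)
(B + 1743) + r = (9 + 1743) + 317 = 1752 + 317 = 2069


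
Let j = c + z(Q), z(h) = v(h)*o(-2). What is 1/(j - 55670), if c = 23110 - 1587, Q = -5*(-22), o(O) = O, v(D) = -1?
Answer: -1/34145 ≈ -2.9287e-5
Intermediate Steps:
Q = 110
z(h) = 2 (z(h) = -1*(-2) = 2)
c = 21523
j = 21525 (j = 21523 + 2 = 21525)
1/(j - 55670) = 1/(21525 - 55670) = 1/(-34145) = -1/34145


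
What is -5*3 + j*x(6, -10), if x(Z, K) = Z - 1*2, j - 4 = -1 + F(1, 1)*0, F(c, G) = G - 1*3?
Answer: -3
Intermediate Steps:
F(c, G) = -3 + G (F(c, G) = G - 3 = -3 + G)
j = 3 (j = 4 + (-1 + (-3 + 1)*0) = 4 + (-1 - 2*0) = 4 + (-1 + 0) = 4 - 1 = 3)
x(Z, K) = -2 + Z (x(Z, K) = Z - 2 = -2 + Z)
-5*3 + j*x(6, -10) = -5*3 + 3*(-2 + 6) = -15 + 3*4 = -15 + 12 = -3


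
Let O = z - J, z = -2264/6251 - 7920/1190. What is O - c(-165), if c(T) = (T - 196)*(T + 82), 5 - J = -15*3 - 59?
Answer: -3196406968/106267 ≈ -30079.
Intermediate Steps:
J = 109 (J = 5 - (-15*3 - 59) = 5 - (-45 - 59) = 5 - 1*(-104) = 5 + 104 = 109)
z = -745744/106267 (z = -2264*1/6251 - 7920*1/1190 = -2264/6251 - 792/119 = -745744/106267 ≈ -7.0176)
c(T) = (-196 + T)*(82 + T)
O = -12328847/106267 (O = -745744/106267 - 1*109 = -745744/106267 - 109 = -12328847/106267 ≈ -116.02)
O - c(-165) = -12328847/106267 - (-16072 + (-165)² - 114*(-165)) = -12328847/106267 - (-16072 + 27225 + 18810) = -12328847/106267 - 1*29963 = -12328847/106267 - 29963 = -3196406968/106267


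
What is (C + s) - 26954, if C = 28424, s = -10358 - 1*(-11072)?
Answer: 2184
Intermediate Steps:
s = 714 (s = -10358 + 11072 = 714)
(C + s) - 26954 = (28424 + 714) - 26954 = 29138 - 26954 = 2184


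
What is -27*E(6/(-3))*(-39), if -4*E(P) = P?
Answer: 1053/2 ≈ 526.50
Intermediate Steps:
E(P) = -P/4
-27*E(6/(-3))*(-39) = -(-27)*6/(-3)/4*(-39) = -(-27)*6*(-1/3)/4*(-39) = -(-27)*(-2)/4*(-39) = -27*1/2*(-39) = -27/2*(-39) = 1053/2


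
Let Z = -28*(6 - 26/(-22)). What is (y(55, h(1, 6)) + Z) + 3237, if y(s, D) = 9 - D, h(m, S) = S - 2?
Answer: 33450/11 ≈ 3040.9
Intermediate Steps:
h(m, S) = -2 + S
Z = -2212/11 (Z = -28*(6 - 26*(-1/22)) = -28*(6 + 13/11) = -28*79/11 = -2212/11 ≈ -201.09)
(y(55, h(1, 6)) + Z) + 3237 = ((9 - (-2 + 6)) - 2212/11) + 3237 = ((9 - 1*4) - 2212/11) + 3237 = ((9 - 4) - 2212/11) + 3237 = (5 - 2212/11) + 3237 = -2157/11 + 3237 = 33450/11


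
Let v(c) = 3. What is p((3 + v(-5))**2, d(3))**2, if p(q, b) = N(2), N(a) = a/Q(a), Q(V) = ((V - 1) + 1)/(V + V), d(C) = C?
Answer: 16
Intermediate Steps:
Q(V) = 1/2 (Q(V) = ((-1 + V) + 1)/((2*V)) = V*(1/(2*V)) = 1/2)
N(a) = 2*a (N(a) = a/(1/2) = a*2 = 2*a)
p(q, b) = 4 (p(q, b) = 2*2 = 4)
p((3 + v(-5))**2, d(3))**2 = 4**2 = 16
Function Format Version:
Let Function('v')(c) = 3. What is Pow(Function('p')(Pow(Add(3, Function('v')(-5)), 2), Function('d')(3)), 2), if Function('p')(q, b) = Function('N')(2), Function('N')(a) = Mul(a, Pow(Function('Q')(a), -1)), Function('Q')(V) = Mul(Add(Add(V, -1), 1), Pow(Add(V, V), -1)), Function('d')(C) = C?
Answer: 16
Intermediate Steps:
Function('Q')(V) = Rational(1, 2) (Function('Q')(V) = Mul(Add(Add(-1, V), 1), Pow(Mul(2, V), -1)) = Mul(V, Mul(Rational(1, 2), Pow(V, -1))) = Rational(1, 2))
Function('N')(a) = Mul(2, a) (Function('N')(a) = Mul(a, Pow(Rational(1, 2), -1)) = Mul(a, 2) = Mul(2, a))
Function('p')(q, b) = 4 (Function('p')(q, b) = Mul(2, 2) = 4)
Pow(Function('p')(Pow(Add(3, Function('v')(-5)), 2), Function('d')(3)), 2) = Pow(4, 2) = 16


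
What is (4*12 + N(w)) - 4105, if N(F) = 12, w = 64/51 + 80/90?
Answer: -4045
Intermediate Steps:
w = 328/153 (w = 64*(1/51) + 80*(1/90) = 64/51 + 8/9 = 328/153 ≈ 2.1438)
(4*12 + N(w)) - 4105 = (4*12 + 12) - 4105 = (48 + 12) - 4105 = 60 - 4105 = -4045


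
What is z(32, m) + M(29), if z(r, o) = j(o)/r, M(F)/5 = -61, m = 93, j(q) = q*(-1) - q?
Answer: -4973/16 ≈ -310.81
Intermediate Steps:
j(q) = -2*q (j(q) = -q - q = -2*q)
M(F) = -305 (M(F) = 5*(-61) = -305)
z(r, o) = -2*o/r (z(r, o) = (-2*o)/r = -2*o/r)
z(32, m) + M(29) = -2*93/32 - 305 = -2*93*1/32 - 305 = -93/16 - 305 = -4973/16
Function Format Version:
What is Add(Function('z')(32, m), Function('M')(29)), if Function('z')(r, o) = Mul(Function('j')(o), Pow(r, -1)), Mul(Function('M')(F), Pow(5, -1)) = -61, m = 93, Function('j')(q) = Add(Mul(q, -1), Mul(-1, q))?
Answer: Rational(-4973, 16) ≈ -310.81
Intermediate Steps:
Function('j')(q) = Mul(-2, q) (Function('j')(q) = Add(Mul(-1, q), Mul(-1, q)) = Mul(-2, q))
Function('M')(F) = -305 (Function('M')(F) = Mul(5, -61) = -305)
Function('z')(r, o) = Mul(-2, o, Pow(r, -1)) (Function('z')(r, o) = Mul(Mul(-2, o), Pow(r, -1)) = Mul(-2, o, Pow(r, -1)))
Add(Function('z')(32, m), Function('M')(29)) = Add(Mul(-2, 93, Pow(32, -1)), -305) = Add(Mul(-2, 93, Rational(1, 32)), -305) = Add(Rational(-93, 16), -305) = Rational(-4973, 16)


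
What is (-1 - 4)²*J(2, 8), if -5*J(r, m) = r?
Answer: -10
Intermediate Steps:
J(r, m) = -r/5
(-1 - 4)²*J(2, 8) = (-1 - 4)²*(-⅕*2) = (-5)²*(-⅖) = 25*(-⅖) = -10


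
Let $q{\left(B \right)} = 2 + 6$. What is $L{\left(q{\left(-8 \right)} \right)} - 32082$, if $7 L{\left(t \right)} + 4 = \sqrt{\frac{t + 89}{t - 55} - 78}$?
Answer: $- \frac{224578}{7} + \frac{i \sqrt{176861}}{329} \approx -32083.0 + 1.2783 i$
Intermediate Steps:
$q{\left(B \right)} = 8$
$L{\left(t \right)} = - \frac{4}{7} + \frac{\sqrt{-78 + \frac{89 + t}{-55 + t}}}{7}$ ($L{\left(t \right)} = - \frac{4}{7} + \frac{\sqrt{\frac{t + 89}{t - 55} - 78}}{7} = - \frac{4}{7} + \frac{\sqrt{\frac{89 + t}{-55 + t} - 78}}{7} = - \frac{4}{7} + \frac{\sqrt{-78 + \frac{89 + t}{-55 + t}}}{7}$)
$L{\left(q{\left(-8 \right)} \right)} - 32082 = \left(- \frac{4}{7} + \frac{\sqrt{\frac{4379 - 616}{-55 + 8}}}{7}\right) - 32082 = \left(- \frac{4}{7} + \frac{\sqrt{\frac{4379 - 616}{-47}}}{7}\right) - 32082 = \left(- \frac{4}{7} + \frac{\sqrt{\left(- \frac{1}{47}\right) 3763}}{7}\right) - 32082 = \left(- \frac{4}{7} + \frac{\sqrt{- \frac{3763}{47}}}{7}\right) - 32082 = \left(- \frac{4}{7} + \frac{\frac{1}{47} i \sqrt{176861}}{7}\right) - 32082 = \left(- \frac{4}{7} + \frac{i \sqrt{176861}}{329}\right) - 32082 = - \frac{224578}{7} + \frac{i \sqrt{176861}}{329}$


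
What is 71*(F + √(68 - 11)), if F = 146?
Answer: 10366 + 71*√57 ≈ 10902.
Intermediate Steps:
71*(F + √(68 - 11)) = 71*(146 + √(68 - 11)) = 71*(146 + √57) = 10366 + 71*√57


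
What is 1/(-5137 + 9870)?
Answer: 1/4733 ≈ 0.00021128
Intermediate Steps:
1/(-5137 + 9870) = 1/4733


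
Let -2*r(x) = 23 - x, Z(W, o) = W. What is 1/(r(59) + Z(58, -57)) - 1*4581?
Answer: -348155/76 ≈ -4581.0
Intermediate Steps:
r(x) = -23/2 + x/2 (r(x) = -(23 - x)/2 = -23/2 + x/2)
1/(r(59) + Z(58, -57)) - 1*4581 = 1/((-23/2 + (½)*59) + 58) - 1*4581 = 1/((-23/2 + 59/2) + 58) - 4581 = 1/(18 + 58) - 4581 = 1/76 - 4581 = -348155/76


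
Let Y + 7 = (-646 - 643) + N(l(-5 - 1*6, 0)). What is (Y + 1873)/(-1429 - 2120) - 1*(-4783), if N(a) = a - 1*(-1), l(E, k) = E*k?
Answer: 16974289/3549 ≈ 4782.8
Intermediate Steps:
N(a) = 1 + a (N(a) = a + 1 = 1 + a)
Y = -1295 (Y = -7 + ((-646 - 643) + (1 + (-5 - 1*6)*0)) = -7 + (-1289 + (1 + (-5 - 6)*0)) = -7 + (-1289 + (1 - 11*0)) = -7 + (-1289 + (1 + 0)) = -7 + (-1289 + 1) = -7 - 1288 = -1295)
(Y + 1873)/(-1429 - 2120) - 1*(-4783) = (-1295 + 1873)/(-1429 - 2120) - 1*(-4783) = 578/(-3549) + 4783 = 578*(-1/3549) + 4783 = -578/3549 + 4783 = 16974289/3549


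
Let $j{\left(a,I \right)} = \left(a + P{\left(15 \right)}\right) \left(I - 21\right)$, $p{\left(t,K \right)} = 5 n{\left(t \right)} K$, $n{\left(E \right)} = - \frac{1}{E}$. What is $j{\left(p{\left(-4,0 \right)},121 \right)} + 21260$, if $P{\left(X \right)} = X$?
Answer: $22760$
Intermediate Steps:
$p{\left(t,K \right)} = - \frac{5 K}{t}$ ($p{\left(t,K \right)} = 5 \left(- \frac{1}{t}\right) K = - \frac{5}{t} K = - \frac{5 K}{t}$)
$j{\left(a,I \right)} = \left(-21 + I\right) \left(15 + a\right)$ ($j{\left(a,I \right)} = \left(a + 15\right) \left(I - 21\right) = \left(15 + a\right) \left(-21 + I\right) = \left(-21 + I\right) \left(15 + a\right)$)
$j{\left(p{\left(-4,0 \right)},121 \right)} + 21260 = \left(-315 - 21 \left(\left(-5\right) 0 \frac{1}{-4}\right) + 15 \cdot 121 + 121 \left(\left(-5\right) 0 \frac{1}{-4}\right)\right) + 21260 = \left(-315 - 21 \left(\left(-5\right) 0 \left(- \frac{1}{4}\right)\right) + 1815 + 121 \left(\left(-5\right) 0 \left(- \frac{1}{4}\right)\right)\right) + 21260 = \left(-315 - 0 + 1815 + 121 \cdot 0\right) + 21260 = \left(-315 + 0 + 1815 + 0\right) + 21260 = 1500 + 21260 = 22760$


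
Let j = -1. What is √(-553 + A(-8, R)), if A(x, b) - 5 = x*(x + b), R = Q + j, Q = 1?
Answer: 22*I ≈ 22.0*I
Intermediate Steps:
R = 0 (R = 1 - 1 = 0)
A(x, b) = 5 + x*(b + x) (A(x, b) = 5 + x*(x + b) = 5 + x*(b + x))
√(-553 + A(-8, R)) = √(-553 + (5 + (-8)² + 0*(-8))) = √(-553 + (5 + 64 + 0)) = √(-553 + 69) = √(-484) = 22*I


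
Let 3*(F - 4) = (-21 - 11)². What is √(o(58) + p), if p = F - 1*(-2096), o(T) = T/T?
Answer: √21981/3 ≈ 49.420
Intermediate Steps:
F = 1036/3 (F = 4 + (-21 - 11)²/3 = 4 + (⅓)*(-32)² = 4 + (⅓)*1024 = 4 + 1024/3 = 1036/3 ≈ 345.33)
o(T) = 1
p = 7324/3 (p = 1036/3 - 1*(-2096) = 1036/3 + 2096 = 7324/3 ≈ 2441.3)
√(o(58) + p) = √(1 + 7324/3) = √(7327/3) = √21981/3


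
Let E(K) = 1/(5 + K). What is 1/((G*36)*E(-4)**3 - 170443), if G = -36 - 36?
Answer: -1/173035 ≈ -5.7792e-6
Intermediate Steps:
G = -72
1/((G*36)*E(-4)**3 - 170443) = 1/((-72*36)*(1/(5 - 4))**3 - 170443) = 1/(-2592*(1/1)**3 - 170443) = 1/(-2592*1**3 - 170443) = 1/(-2592*1 - 170443) = 1/(-2592 - 170443) = 1/(-173035) = -1/173035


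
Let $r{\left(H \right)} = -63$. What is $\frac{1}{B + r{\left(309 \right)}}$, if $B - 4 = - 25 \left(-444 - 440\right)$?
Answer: $\frac{1}{22041} \approx 4.537 \cdot 10^{-5}$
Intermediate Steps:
$B = 22104$ ($B = 4 - 25 \left(-444 - 440\right) = 4 - -22100 = 4 + 22100 = 22104$)
$\frac{1}{B + r{\left(309 \right)}} = \frac{1}{22104 - 63} = \frac{1}{22041}$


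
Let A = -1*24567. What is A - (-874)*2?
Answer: -22819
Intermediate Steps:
A = -24567
A - (-874)*2 = -24567 - (-874)*2 = -24567 - 1*(-1748) = -24567 + 1748 = -22819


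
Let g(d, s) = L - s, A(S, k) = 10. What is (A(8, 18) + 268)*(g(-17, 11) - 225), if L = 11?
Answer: -62550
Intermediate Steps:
g(d, s) = 11 - s
(A(8, 18) + 268)*(g(-17, 11) - 225) = (10 + 268)*((11 - 1*11) - 225) = 278*((11 - 11) - 225) = 278*(0 - 225) = 278*(-225) = -62550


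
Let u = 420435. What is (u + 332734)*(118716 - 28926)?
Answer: 67627044510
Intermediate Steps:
(u + 332734)*(118716 - 28926) = (420435 + 332734)*(118716 - 28926) = 753169*89790 = 67627044510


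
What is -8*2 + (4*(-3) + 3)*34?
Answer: -322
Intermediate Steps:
-8*2 + (4*(-3) + 3)*34 = -16 + (-12 + 3)*34 = -16 - 9*34 = -16 - 306 = -322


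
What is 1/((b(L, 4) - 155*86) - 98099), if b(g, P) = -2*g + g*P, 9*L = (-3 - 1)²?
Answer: -9/1002829 ≈ -8.9746e-6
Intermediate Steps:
L = 16/9 (L = (-3 - 1)²/9 = (⅑)*(-4)² = (⅑)*16 = 16/9 ≈ 1.7778)
b(g, P) = -2*g + P*g
1/((b(L, 4) - 155*86) - 98099) = 1/((16*(-2 + 4)/9 - 155*86) - 98099) = 1/(((16/9)*2 - 13330) - 98099) = 1/((32/9 - 13330) - 98099) = 1/(-119938/9 - 98099) = 1/(-1002829/9) = -9/1002829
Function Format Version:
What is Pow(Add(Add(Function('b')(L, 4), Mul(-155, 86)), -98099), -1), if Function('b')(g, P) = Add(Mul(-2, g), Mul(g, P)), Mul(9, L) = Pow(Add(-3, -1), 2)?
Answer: Rational(-9, 1002829) ≈ -8.9746e-6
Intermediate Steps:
L = Rational(16, 9) (L = Mul(Rational(1, 9), Pow(Add(-3, -1), 2)) = Mul(Rational(1, 9), Pow(-4, 2)) = Mul(Rational(1, 9), 16) = Rational(16, 9) ≈ 1.7778)
Function('b')(g, P) = Add(Mul(-2, g), Mul(P, g))
Pow(Add(Add(Function('b')(L, 4), Mul(-155, 86)), -98099), -1) = Pow(Add(Add(Mul(Rational(16, 9), Add(-2, 4)), Mul(-155, 86)), -98099), -1) = Pow(Add(Add(Mul(Rational(16, 9), 2), -13330), -98099), -1) = Pow(Add(Add(Rational(32, 9), -13330), -98099), -1) = Pow(Add(Rational(-119938, 9), -98099), -1) = Pow(Rational(-1002829, 9), -1) = Rational(-9, 1002829)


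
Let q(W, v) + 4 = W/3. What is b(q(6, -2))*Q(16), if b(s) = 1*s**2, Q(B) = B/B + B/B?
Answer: 8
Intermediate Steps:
q(W, v) = -4 + W/3
Q(B) = 2 (Q(B) = 1 + 1 = 2)
b(s) = s**2
b(q(6, -2))*Q(16) = (-4 + (1/3)*6)**2*2 = (-4 + 2)**2*2 = (-2)**2*2 = 4*2 = 8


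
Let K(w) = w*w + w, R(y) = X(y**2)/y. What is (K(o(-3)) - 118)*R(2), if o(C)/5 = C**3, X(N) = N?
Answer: 35944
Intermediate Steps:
R(y) = y (R(y) = y**2/y = y)
o(C) = 5*C**3
K(w) = w + w**2 (K(w) = w**2 + w = w + w**2)
(K(o(-3)) - 118)*R(2) = ((5*(-3)**3)*(1 + 5*(-3)**3) - 118)*2 = ((5*(-27))*(1 + 5*(-27)) - 118)*2 = (-135*(1 - 135) - 118)*2 = (-135*(-134) - 118)*2 = (18090 - 118)*2 = 17972*2 = 35944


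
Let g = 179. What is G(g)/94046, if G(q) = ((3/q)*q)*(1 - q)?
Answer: -267/47023 ≈ -0.0056781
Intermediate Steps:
G(q) = 3 - 3*q (G(q) = 3*(1 - q) = 3 - 3*q)
G(g)/94046 = (3 - 3*179)/94046 = (3 - 537)*(1/94046) = -534*1/94046 = -267/47023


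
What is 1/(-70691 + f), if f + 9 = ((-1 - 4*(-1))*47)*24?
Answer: -1/67316 ≈ -1.4855e-5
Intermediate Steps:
f = 3375 (f = -9 + ((-1 - 4*(-1))*47)*24 = -9 + ((-1 + 4)*47)*24 = -9 + (3*47)*24 = -9 + 141*24 = -9 + 3384 = 3375)
1/(-70691 + f) = 1/(-70691 + 3375) = 1/(-67316) = -1/67316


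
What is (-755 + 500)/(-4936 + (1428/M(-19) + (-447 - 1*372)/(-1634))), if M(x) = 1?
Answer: 416670/5731253 ≈ 0.072701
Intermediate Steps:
(-755 + 500)/(-4936 + (1428/M(-19) + (-447 - 1*372)/(-1634))) = (-755 + 500)/(-4936 + (1428/1 + (-447 - 1*372)/(-1634))) = -255/(-4936 + (1428*1 + (-447 - 372)*(-1/1634))) = -255/(-4936 + (1428 - 819*(-1/1634))) = -255/(-4936 + (1428 + 819/1634)) = -255/(-4936 + 2334171/1634) = -255/(-5731253/1634) = -255*(-1634/5731253) = 416670/5731253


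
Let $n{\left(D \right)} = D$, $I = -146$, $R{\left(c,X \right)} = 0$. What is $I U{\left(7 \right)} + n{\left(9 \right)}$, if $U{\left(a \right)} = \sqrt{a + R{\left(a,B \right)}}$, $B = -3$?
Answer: $9 - 146 \sqrt{7} \approx -377.28$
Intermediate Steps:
$U{\left(a \right)} = \sqrt{a}$ ($U{\left(a \right)} = \sqrt{a + 0} = \sqrt{a}$)
$I U{\left(7 \right)} + n{\left(9 \right)} = - 146 \sqrt{7} + 9 = 9 - 146 \sqrt{7}$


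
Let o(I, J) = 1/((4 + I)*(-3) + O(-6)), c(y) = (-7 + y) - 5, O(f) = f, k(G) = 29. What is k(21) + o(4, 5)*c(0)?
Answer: 147/5 ≈ 29.400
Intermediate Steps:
c(y) = -12 + y
o(I, J) = 1/(-18 - 3*I) (o(I, J) = 1/((4 + I)*(-3) - 6) = 1/((-12 - 3*I) - 6) = 1/(-18 - 3*I))
k(21) + o(4, 5)*c(0) = 29 + (-1/(18 + 3*4))*(-12 + 0) = 29 - 1/(18 + 12)*(-12) = 29 - 1/30*(-12) = 29 + 2/5 = 147/5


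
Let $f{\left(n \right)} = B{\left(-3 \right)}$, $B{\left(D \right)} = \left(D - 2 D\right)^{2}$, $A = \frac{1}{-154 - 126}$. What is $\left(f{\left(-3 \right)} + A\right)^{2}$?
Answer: $\frac{6345361}{78400} \approx 80.936$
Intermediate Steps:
$A = - \frac{1}{280}$ ($A = \frac{1}{-280} = - \frac{1}{280} \approx -0.0035714$)
$B{\left(D \right)} = D^{2}$ ($B{\left(D \right)} = \left(- D\right)^{2} = D^{2}$)
$f{\left(n \right)} = 9$ ($f{\left(n \right)} = \left(-3\right)^{2} = 9$)
$\left(f{\left(-3 \right)} + A\right)^{2} = \left(9 - \frac{1}{280}\right)^{2} = \left(\frac{2519}{280}\right)^{2} = \frac{6345361}{78400}$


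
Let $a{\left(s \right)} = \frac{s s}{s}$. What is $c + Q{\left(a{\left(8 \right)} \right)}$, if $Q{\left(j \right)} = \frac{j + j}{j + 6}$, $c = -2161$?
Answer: $- \frac{15119}{7} \approx -2159.9$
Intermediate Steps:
$a{\left(s \right)} = s$ ($a{\left(s \right)} = \frac{s^{2}}{s} = s$)
$Q{\left(j \right)} = \frac{2 j}{6 + j}$
$c + Q{\left(a{\left(8 \right)} \right)} = -2161 + 2 \cdot 8 \frac{1}{6 + 8} = -2161 + 2 \cdot 8 \cdot \frac{1}{14} = -2161 + \frac{8}{7} = - \frac{15119}{7}$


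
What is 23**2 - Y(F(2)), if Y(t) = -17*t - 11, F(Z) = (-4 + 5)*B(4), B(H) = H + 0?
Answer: 608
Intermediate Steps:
B(H) = H
F(Z) = 4 (F(Z) = (-4 + 5)*4 = 1*4 = 4)
Y(t) = -11 - 17*t
23**2 - Y(F(2)) = 23**2 - (-11 - 17*4) = 529 - (-11 - 68) = 529 - 1*(-79) = 529 + 79 = 608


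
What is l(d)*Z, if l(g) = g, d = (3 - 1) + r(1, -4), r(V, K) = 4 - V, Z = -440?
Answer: -2200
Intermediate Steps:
d = 5 (d = (3 - 1) + (4 - 1*1) = 2 + (4 - 1) = 2 + 3 = 5)
l(d)*Z = 5*(-440) = -2200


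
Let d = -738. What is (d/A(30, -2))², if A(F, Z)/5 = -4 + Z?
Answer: 15129/25 ≈ 605.16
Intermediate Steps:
A(F, Z) = -20 + 5*Z (A(F, Z) = 5*(-4 + Z) = -20 + 5*Z)
(d/A(30, -2))² = (-738/(-20 + 5*(-2)))² = (-738/(-20 - 10))² = (-738/(-30))² = (-738*(-1/30))² = (123/5)² = 15129/25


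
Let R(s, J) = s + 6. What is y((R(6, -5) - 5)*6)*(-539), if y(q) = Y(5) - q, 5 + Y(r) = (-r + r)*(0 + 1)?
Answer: 25333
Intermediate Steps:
Y(r) = -5 (Y(r) = -5 + (-r + r)*(0 + 1) = -5 + 0*1 = -5 + 0 = -5)
R(s, J) = 6 + s
y(q) = -5 - q
y((R(6, -5) - 5)*6)*(-539) = (-5 - ((6 + 6) - 5)*6)*(-539) = (-5 - (12 - 5)*6)*(-539) = (-5 - 7*6)*(-539) = (-5 - 1*42)*(-539) = (-5 - 42)*(-539) = -47*(-539) = 25333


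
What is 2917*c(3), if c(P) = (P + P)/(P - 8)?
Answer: -17502/5 ≈ -3500.4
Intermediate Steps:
c(P) = 2*P/(-8 + P) (c(P) = (2*P)/(-8 + P) = 2*P/(-8 + P))
2917*c(3) = 2917*(2*3/(-8 + 3)) = 2917*(2*3/(-5)) = 2917*(2*3*(-1/5)) = 2917*(-6/5) = -17502/5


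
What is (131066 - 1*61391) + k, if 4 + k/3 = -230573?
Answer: -622056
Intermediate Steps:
k = -691731 (k = -12 + 3*(-230573) = -12 - 691719 = -691731)
(131066 - 1*61391) + k = (131066 - 1*61391) - 691731 = (131066 - 61391) - 691731 = 69675 - 691731 = -622056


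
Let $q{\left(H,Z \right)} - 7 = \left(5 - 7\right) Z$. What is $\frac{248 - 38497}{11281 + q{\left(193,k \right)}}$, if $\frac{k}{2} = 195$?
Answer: $- \frac{38249}{10508} \approx -3.64$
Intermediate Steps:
$k = 390$ ($k = 2 \cdot 195 = 390$)
$q{\left(H,Z \right)} = 7 - 2 Z$ ($q{\left(H,Z \right)} = 7 + \left(5 - 7\right) Z = 7 - 2 Z$)
$\frac{248 - 38497}{11281 + q{\left(193,k \right)}} = \frac{248 - 38497}{11281 + \left(7 - 780\right)} = - \frac{38249}{11281 + \left(7 - 780\right)} = - \frac{38249}{11281 - 773} = - \frac{38249}{10508}$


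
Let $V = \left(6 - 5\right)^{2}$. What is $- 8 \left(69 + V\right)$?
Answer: $-560$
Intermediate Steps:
$V = 1$ ($V = 1^{2} = 1$)
$- 8 \left(69 + V\right) = - 8 \left(69 + 1\right) = \left(-8\right) 70 = -560$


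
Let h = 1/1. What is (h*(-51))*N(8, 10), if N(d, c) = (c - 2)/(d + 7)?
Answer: -136/5 ≈ -27.200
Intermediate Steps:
N(d, c) = (-2 + c)/(7 + d)
h = 1
(h*(-51))*N(8, 10) = (1*(-51))*((-2 + 10)/(7 + 8)) = -51*8/15 = -136/5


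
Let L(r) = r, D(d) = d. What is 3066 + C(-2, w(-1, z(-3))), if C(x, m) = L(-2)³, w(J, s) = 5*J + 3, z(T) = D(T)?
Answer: 3058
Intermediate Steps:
z(T) = T
w(J, s) = 3 + 5*J
C(x, m) = -8 (C(x, m) = (-2)³ = -8)
3066 + C(-2, w(-1, z(-3))) = 3066 - 8 = 3058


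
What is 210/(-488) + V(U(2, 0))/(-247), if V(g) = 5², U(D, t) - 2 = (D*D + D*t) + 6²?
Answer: -32035/60268 ≈ -0.53154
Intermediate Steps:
U(D, t) = 38 + D² + D*t (U(D, t) = 2 + ((D*D + D*t) + 6²) = 2 + ((D² + D*t) + 36) = 2 + (36 + D² + D*t) = 38 + D² + D*t)
V(g) = 25
210/(-488) + V(U(2, 0))/(-247) = 210/(-488) + 25/(-247) = 210*(-1/488) + 25*(-1/247) = -105/244 - 25/247 = -32035/60268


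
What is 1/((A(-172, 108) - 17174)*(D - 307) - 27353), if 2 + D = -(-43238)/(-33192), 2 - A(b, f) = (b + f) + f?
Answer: 4149/22051178435 ≈ 1.8815e-7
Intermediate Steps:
A(b, f) = 2 - b - 2*f (A(b, f) = 2 - ((b + f) + f) = 2 - (b + 2*f) = 2 + (-b - 2*f) = 2 - b - 2*f)
D = -54811/16596 (D = -2 - (-43238)/(-33192) = -2 - (-43238)*(-1)/33192 = -2 - 1*21619/16596 = -2 - 21619/16596 = -54811/16596 ≈ -3.3027)
1/((A(-172, 108) - 17174)*(D - 307) - 27353) = 1/(((2 - 1*(-172) - 2*108) - 17174)*(-54811/16596 - 307) - 27353) = 1/(((2 + 172 - 216) - 17174)*(-5149783/16596) - 27353) = 1/((-42 - 17174)*(-5149783/16596) - 27353) = 1/(-17216*(-5149783/16596) - 27353) = 1/(22164666032/4149 - 27353) = 1/(22051178435/4149) = 4149/22051178435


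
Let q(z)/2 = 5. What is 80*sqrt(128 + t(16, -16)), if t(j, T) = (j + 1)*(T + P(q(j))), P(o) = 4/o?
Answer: 112*I*sqrt(70) ≈ 937.06*I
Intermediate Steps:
q(z) = 10 (q(z) = 2*5 = 10)
t(j, T) = (1 + j)*(2/5 + T) (t(j, T) = (j + 1)*(T + 4/10) = (1 + j)*(T + 4*(1/10)) = (1 + j)*(T + 2/5) = (1 + j)*(2/5 + T))
80*sqrt(128 + t(16, -16)) = 80*sqrt(128 + (2/5 - 16 + (2/5)*16 - 16*16)) = 80*sqrt(128 + (2/5 - 16 + 32/5 - 256)) = 80*sqrt(128 - 1326/5) = 80*sqrt(-686/5) = 80*(7*I*sqrt(70)/5) = 112*I*sqrt(70)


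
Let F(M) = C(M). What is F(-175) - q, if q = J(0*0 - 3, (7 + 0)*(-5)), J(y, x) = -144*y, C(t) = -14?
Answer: -446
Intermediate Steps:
F(M) = -14
q = 432 (q = -144*(0*0 - 3) = -144*(0 - 3) = -144*(-3) = 432)
F(-175) - q = -14 - 1*432 = -14 - 432 = -446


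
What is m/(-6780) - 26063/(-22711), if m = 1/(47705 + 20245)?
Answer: 12007250140289/10462980411000 ≈ 1.1476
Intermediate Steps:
m = 1/67950 ≈ 1.4717e-5
m/(-6780) - 26063/(-22711) = (1/67950)/(-6780) - 26063/(-22711) = (1/67950)*(-1/6780) - 26063*(-1/22711) = -1/460701000 + 26063/22711 = 12007250140289/10462980411000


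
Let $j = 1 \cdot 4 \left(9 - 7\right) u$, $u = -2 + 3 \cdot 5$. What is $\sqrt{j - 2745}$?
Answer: $i \sqrt{2641} \approx 51.391 i$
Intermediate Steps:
$u = 13$ ($u = -2 + 15 = 13$)
$j = 104$ ($j = 1 \cdot 4 \left(9 - 7\right) 13 = 4 \left(9 - 7\right) 13 = 4 \cdot 2 \cdot 13 = 8 \cdot 13 = 104$)
$\sqrt{j - 2745} = \sqrt{104 - 2745} = \sqrt{-2641} = i \sqrt{2641}$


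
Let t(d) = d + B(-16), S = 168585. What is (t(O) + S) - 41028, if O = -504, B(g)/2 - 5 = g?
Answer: 127031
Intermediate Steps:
B(g) = 10 + 2*g
t(d) = -22 + d (t(d) = d + (10 + 2*(-16)) = d + (10 - 32) = d - 22 = -22 + d)
(t(O) + S) - 41028 = ((-22 - 504) + 168585) - 41028 = (-526 + 168585) - 41028 = 168059 - 41028 = 127031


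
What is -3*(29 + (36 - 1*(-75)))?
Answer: -420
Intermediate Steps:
-3*(29 + (36 - 1*(-75))) = -3*(29 + (36 + 75)) = -3*(29 + 111) = -3*140 = -420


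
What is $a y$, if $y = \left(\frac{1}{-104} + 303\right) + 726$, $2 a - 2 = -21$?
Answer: $- \frac{2033285}{208} \approx -9775.4$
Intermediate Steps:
$a = - \frac{19}{2}$ ($a = 1 + \frac{1}{2} \left(-21\right) = 1 - \frac{21}{2} = - \frac{19}{2} \approx -9.5$)
$y = \frac{107015}{104}$ ($y = \left(- \frac{1}{104} + 303\right) + 726 = \frac{31511}{104} + 726 = \frac{107015}{104} \approx 1029.0$)
$a y = \left(- \frac{19}{2}\right) \frac{107015}{104} = - \frac{2033285}{208}$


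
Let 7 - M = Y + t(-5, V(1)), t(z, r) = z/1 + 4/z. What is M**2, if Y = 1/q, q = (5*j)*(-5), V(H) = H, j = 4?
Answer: 1640961/10000 ≈ 164.10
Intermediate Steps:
t(z, r) = z + 4/z (t(z, r) = z*1 + 4/z = z + 4/z)
q = -100 (q = (5*4)*(-5) = 20*(-5) = -100)
Y = -1/100 (Y = 1/(-100) = -1/100 ≈ -0.010000)
M = 1281/100 (M = 7 - (-1/100 + (-5 + 4/(-5))) = 7 - (-1/100 + (-5 + 4*(-1/5))) = 7 - (-1/100 + (-5 - 4/5)) = 7 - (-1/100 - 29/5) = 7 - 1*(-581/100) = 7 + 581/100 = 1281/100 ≈ 12.810)
M**2 = (1281/100)**2 = 1640961/10000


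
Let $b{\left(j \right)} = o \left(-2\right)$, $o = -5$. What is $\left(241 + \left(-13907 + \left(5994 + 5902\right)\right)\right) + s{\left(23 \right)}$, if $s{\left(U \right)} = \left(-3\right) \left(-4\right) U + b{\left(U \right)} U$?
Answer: $-1264$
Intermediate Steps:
$b{\left(j \right)} = 10$ ($b{\left(j \right)} = \left(-5\right) \left(-2\right) = 10$)
$s{\left(U \right)} = 22 U$ ($s{\left(U \right)} = \left(-3\right) \left(-4\right) U + 10 U = 12 U + 10 U = 22 U$)
$\left(241 + \left(-13907 + \left(5994 + 5902\right)\right)\right) + s{\left(23 \right)} = \left(241 + \left(-13907 + \left(5994 + 5902\right)\right)\right) + 22 \cdot 23 = \left(241 + \left(-13907 + 11896\right)\right) + 506 = \left(241 - 2011\right) + 506 = -1770 + 506 = -1264$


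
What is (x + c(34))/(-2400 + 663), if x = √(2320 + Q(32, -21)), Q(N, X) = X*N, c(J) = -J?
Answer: 34/1737 - 4*√103/1737 ≈ -0.0037971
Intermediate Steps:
Q(N, X) = N*X
x = 4*√103 (x = √(2320 + 32*(-21)) = √(2320 - 672) = √1648 = 4*√103 ≈ 40.596)
(x + c(34))/(-2400 + 663) = (4*√103 - 1*34)/(-2400 + 663) = (4*√103 - 34)/(-1737) = (-34 + 4*√103)*(-1/1737) = 34/1737 - 4*√103/1737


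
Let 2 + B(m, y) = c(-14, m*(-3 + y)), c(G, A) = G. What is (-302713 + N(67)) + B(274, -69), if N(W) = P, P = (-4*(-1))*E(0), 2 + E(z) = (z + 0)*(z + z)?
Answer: -302737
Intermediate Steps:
E(z) = -2 + 2*z² (E(z) = -2 + (z + 0)*(z + z) = -2 + z*(2*z) = -2 + 2*z²)
B(m, y) = -16 (B(m, y) = -2 - 14 = -16)
P = -8 (P = (-4*(-1))*(-2 + 2*0²) = 4*(-2 + 2*0) = 4*(-2 + 0) = 4*(-2) = -8)
N(W) = -8
(-302713 + N(67)) + B(274, -69) = (-302713 - 8) - 16 = -302721 - 16 = -302737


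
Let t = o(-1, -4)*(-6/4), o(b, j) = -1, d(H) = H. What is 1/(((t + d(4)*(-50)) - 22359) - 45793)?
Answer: -2/136701 ≈ -1.4630e-5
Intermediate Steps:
t = 3/2 (t = -(-6)/4 = -1*(-3/2) = 3/2 ≈ 1.5000)
1/(((t + d(4)*(-50)) - 22359) - 45793) = 1/(((3/2 + 4*(-50)) - 22359) - 45793) = 1/(((3/2 - 200) - 22359) - 45793) = 1/((-397/2 - 22359) - 45793) = 1/(-45115/2 - 45793) = 1/(-136701/2) = -2/136701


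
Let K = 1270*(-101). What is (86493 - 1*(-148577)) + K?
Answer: 106800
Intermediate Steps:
K = -128270
(86493 - 1*(-148577)) + K = (86493 - 1*(-148577)) - 128270 = (86493 + 148577) - 128270 = 235070 - 128270 = 106800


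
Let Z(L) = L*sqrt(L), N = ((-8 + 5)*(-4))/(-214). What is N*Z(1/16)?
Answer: -3/3424 ≈ -0.00087617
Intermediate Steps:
N = -6/107 (N = -3*(-4)*(-1/214) = 12*(-1/214) = -6/107 ≈ -0.056075)
Z(L) = L**(3/2)
N*Z(1/16) = -6*(1/16)**(3/2)/107 = -6/107*1/64 = -3/3424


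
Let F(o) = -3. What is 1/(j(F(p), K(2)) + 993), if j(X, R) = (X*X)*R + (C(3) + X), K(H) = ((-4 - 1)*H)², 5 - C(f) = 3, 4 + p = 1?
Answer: 1/1892 ≈ 0.00052854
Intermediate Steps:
p = -3 (p = -4 + 1 = -3)
C(f) = 2 (C(f) = 5 - 1*3 = 5 - 3 = 2)
K(H) = 25*H² (K(H) = (-5*H)² = 25*H²)
j(X, R) = 2 + X + R*X² (j(X, R) = (X*X)*R + (2 + X) = X²*R + (2 + X) = R*X² + (2 + X) = 2 + X + R*X²)
1/(j(F(p), K(2)) + 993) = 1/((2 - 3 + (25*2²)*(-3)²) + 993) = 1/((2 - 3 + (25*4)*9) + 993) = 1/((2 - 3 + 100*9) + 993) = 1/((2 - 3 + 900) + 993) = 1/(899 + 993) = 1/1892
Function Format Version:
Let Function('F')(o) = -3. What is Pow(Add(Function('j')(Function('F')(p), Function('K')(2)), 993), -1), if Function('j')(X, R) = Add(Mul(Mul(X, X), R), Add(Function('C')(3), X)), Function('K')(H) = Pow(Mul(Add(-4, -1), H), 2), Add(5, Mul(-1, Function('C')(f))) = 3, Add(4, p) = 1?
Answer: Rational(1, 1892) ≈ 0.00052854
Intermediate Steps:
p = -3 (p = Add(-4, 1) = -3)
Function('C')(f) = 2 (Function('C')(f) = Add(5, Mul(-1, 3)) = Add(5, -3) = 2)
Function('K')(H) = Mul(25, Pow(H, 2)) (Function('K')(H) = Pow(Mul(-5, H), 2) = Mul(25, Pow(H, 2)))
Function('j')(X, R) = Add(2, X, Mul(R, Pow(X, 2))) (Function('j')(X, R) = Add(Mul(Mul(X, X), R), Add(2, X)) = Add(Mul(Pow(X, 2), R), Add(2, X)) = Add(Mul(R, Pow(X, 2)), Add(2, X)) = Add(2, X, Mul(R, Pow(X, 2))))
Pow(Add(Function('j')(Function('F')(p), Function('K')(2)), 993), -1) = Pow(Add(Add(2, -3, Mul(Mul(25, Pow(2, 2)), Pow(-3, 2))), 993), -1) = Pow(Add(Add(2, -3, Mul(Mul(25, 4), 9)), 993), -1) = Pow(Add(Add(2, -3, Mul(100, 9)), 993), -1) = Pow(Add(Add(2, -3, 900), 993), -1) = Pow(Add(899, 993), -1) = Pow(1892, -1) = Rational(1, 1892)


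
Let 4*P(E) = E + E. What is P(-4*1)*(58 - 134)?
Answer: 152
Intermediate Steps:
P(E) = E/2 (P(E) = (E + E)/4 = (2*E)/4 = E/2)
P(-4*1)*(58 - 134) = ((-4*1)/2)*(58 - 134) = ((1/2)*(-4))*(-76) = -2*(-76) = 152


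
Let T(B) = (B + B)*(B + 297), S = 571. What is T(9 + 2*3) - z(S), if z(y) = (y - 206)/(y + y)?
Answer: 10688755/1142 ≈ 9359.7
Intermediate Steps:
z(y) = (-206 + y)/(2*y) (z(y) = (-206 + y)/((2*y)) = (-206 + y)*(1/(2*y)) = (-206 + y)/(2*y))
T(B) = 2*B*(297 + B) (T(B) = (2*B)*(297 + B) = 2*B*(297 + B))
T(9 + 2*3) - z(S) = 2*(9 + 2*3)*(297 + (9 + 2*3)) - (-206 + 571)/(2*571) = 2*(9 + 6)*(297 + (9 + 6)) - 365/(2*571) = 2*15*(297 + 15) - 1*365/1142 = 2*15*312 - 365/1142 = 9360 - 365/1142 = 10688755/1142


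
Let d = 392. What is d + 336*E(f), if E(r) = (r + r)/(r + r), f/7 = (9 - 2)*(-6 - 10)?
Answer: 728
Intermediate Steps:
f = -784 (f = 7*((9 - 2)*(-6 - 10)) = 7*(7*(-16)) = 7*(-112) = -784)
E(r) = 1 (E(r) = (2*r)/((2*r)) = (2*r)*(1/(2*r)) = 1)
d + 336*E(f) = 392 + 336*1 = 392 + 336 = 728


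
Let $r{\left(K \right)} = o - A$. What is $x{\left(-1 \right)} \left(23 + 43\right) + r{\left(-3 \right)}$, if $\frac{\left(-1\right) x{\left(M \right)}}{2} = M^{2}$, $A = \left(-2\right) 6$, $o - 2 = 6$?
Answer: $-112$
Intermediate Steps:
$o = 8$ ($o = 2 + 6 = 8$)
$A = -12$
$r{\left(K \right)} = 20$ ($r{\left(K \right)} = 8 - -12 = 8 + 12 = 20$)
$x{\left(M \right)} = - 2 M^{2}$
$x{\left(-1 \right)} \left(23 + 43\right) + r{\left(-3 \right)} = - 2 \left(-1\right)^{2} \left(23 + 43\right) + 20 = \left(-2\right) 1 \cdot 66 + 20 = \left(-2\right) 66 + 20 = -132 + 20 = -112$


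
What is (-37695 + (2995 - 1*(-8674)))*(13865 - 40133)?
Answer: 683650968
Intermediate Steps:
(-37695 + (2995 - 1*(-8674)))*(13865 - 40133) = (-37695 + (2995 + 8674))*(-26268) = (-37695 + 11669)*(-26268) = -26026*(-26268) = 683650968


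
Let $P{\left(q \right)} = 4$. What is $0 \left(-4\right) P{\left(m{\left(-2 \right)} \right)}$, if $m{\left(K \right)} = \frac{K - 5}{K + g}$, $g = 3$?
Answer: $0$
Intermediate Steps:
$m{\left(K \right)} = \frac{-5 + K}{3 + K}$ ($m{\left(K \right)} = \frac{K - 5}{K + 3} = \frac{-5 + K}{3 + K}$)
$0 \left(-4\right) P{\left(m{\left(-2 \right)} \right)} = 0 \left(-4\right) 4 = 0 \cdot 4 = 0$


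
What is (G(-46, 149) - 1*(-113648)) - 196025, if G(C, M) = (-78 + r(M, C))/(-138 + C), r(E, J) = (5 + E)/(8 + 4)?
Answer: -3954079/48 ≈ -82377.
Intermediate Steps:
r(E, J) = 5/12 + E/12 (r(E, J) = (5 + E)/12 = (5 + E)*(1/12) = 5/12 + E/12)
G(C, M) = (-931/12 + M/12)/(-138 + C) (G(C, M) = (-78 + (5/12 + M/12))/(-138 + C) = (-931/12 + M/12)/(-138 + C))
(G(-46, 149) - 1*(-113648)) - 196025 = ((-931 + 149)/(12*(-138 - 46)) - 1*(-113648)) - 196025 = ((1/12)*(-782)/(-184) + 113648) - 196025 = ((1/12)*(-1/184)*(-782) + 113648) - 196025 = (17/48 + 113648) - 196025 = 5455121/48 - 196025 = -3954079/48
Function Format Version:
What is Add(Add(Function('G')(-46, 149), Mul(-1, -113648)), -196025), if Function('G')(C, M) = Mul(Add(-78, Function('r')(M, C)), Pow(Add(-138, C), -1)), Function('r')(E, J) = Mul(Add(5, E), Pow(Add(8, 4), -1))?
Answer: Rational(-3954079, 48) ≈ -82377.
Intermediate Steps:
Function('r')(E, J) = Add(Rational(5, 12), Mul(Rational(1, 12), E)) (Function('r')(E, J) = Mul(Add(5, E), Pow(12, -1)) = Mul(Add(5, E), Rational(1, 12)) = Add(Rational(5, 12), Mul(Rational(1, 12), E)))
Function('G')(C, M) = Mul(Pow(Add(-138, C), -1), Add(Rational(-931, 12), Mul(Rational(1, 12), M))) (Function('G')(C, M) = Mul(Add(-78, Add(Rational(5, 12), Mul(Rational(1, 12), M))), Pow(Add(-138, C), -1)) = Mul(Add(Rational(-931, 12), Mul(Rational(1, 12), M)), Pow(Add(-138, C), -1)) = Mul(Pow(Add(-138, C), -1), Add(Rational(-931, 12), Mul(Rational(1, 12), M))))
Add(Add(Function('G')(-46, 149), Mul(-1, -113648)), -196025) = Add(Add(Mul(Rational(1, 12), Pow(Add(-138, -46), -1), Add(-931, 149)), Mul(-1, -113648)), -196025) = Add(Add(Mul(Rational(1, 12), Pow(-184, -1), -782), 113648), -196025) = Add(Add(Mul(Rational(1, 12), Rational(-1, 184), -782), 113648), -196025) = Add(Add(Rational(17, 48), 113648), -196025) = Add(Rational(5455121, 48), -196025) = Rational(-3954079, 48)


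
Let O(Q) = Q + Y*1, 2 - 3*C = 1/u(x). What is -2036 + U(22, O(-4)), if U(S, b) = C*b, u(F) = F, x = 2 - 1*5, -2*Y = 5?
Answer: -36739/18 ≈ -2041.1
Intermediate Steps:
Y = -5/2 (Y = -½*5 = -5/2 ≈ -2.5000)
x = -3 (x = 2 - 5 = -3)
C = 7/9 (C = ⅔ - ⅓/(-3) = ⅔ - ⅓*(-⅓) = ⅔ + ⅑ = 7/9 ≈ 0.77778)
O(Q) = -5/2 + Q (O(Q) = Q - 5/2*1 = Q - 5/2 = -5/2 + Q)
U(S, b) = 7*b/9
-2036 + U(22, O(-4)) = -2036 + 7*(-5/2 - 4)/9 = -2036 + (7/9)*(-13/2) = -2036 - 91/18 = -36739/18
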